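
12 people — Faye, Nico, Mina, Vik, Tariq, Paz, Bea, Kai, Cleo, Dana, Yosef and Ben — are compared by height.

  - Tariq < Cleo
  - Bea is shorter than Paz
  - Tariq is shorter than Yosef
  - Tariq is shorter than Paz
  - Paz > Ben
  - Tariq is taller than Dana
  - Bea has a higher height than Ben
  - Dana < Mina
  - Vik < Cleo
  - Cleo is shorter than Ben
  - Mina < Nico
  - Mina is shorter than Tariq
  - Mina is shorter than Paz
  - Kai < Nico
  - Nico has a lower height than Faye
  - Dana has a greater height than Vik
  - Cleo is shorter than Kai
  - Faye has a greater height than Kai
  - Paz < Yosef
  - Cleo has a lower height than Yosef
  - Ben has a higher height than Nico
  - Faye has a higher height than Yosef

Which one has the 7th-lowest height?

Chaining the given pairs: Vik < Dana < Mina < Tariq < Cleo < Kai < Nico < Ben < Bea < Paz < Yosef < Faye.
Counting 7 from the smallest end gives Nico.

Nico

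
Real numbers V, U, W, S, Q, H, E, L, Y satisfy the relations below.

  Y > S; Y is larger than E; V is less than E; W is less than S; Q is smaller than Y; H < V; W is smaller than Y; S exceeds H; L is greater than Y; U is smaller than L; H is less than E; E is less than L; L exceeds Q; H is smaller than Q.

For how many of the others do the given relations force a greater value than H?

Directly above H: V, E, Q, S.
One step further: Y, L (6 so far).
No other element is forced above H by the given relations, so the count is 6.

6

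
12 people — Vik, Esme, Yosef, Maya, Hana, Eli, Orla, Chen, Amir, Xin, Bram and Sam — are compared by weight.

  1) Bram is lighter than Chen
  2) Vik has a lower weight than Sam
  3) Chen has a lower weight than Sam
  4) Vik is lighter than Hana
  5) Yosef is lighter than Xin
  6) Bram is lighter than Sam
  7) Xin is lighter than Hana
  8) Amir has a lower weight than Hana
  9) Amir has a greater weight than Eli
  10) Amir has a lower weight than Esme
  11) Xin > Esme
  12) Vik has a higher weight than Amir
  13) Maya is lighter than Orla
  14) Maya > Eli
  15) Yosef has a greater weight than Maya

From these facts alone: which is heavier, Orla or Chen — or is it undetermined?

undetermined

Following every chain through Orla: below Orla we get Eli, Maya.
Chen is not reached, and no chain runs the other way from Chen to Orla.
So the given relations leave the order of Orla and Chen undetermined.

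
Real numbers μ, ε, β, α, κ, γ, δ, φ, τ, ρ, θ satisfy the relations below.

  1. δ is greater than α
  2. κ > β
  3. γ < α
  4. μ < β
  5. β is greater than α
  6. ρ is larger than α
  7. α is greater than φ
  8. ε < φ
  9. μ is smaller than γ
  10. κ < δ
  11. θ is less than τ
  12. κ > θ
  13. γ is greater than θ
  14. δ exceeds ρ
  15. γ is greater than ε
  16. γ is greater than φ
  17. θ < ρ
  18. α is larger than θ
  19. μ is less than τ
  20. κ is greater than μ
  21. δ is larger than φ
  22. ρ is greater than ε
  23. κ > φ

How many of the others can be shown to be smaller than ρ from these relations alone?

6

From ρ the given relations immediately reach θ, ε, α.
From those, φ, γ — 5 in total.
From those, μ — 6 in total.
No other element is forced below ρ by the given relations, so the count is 6.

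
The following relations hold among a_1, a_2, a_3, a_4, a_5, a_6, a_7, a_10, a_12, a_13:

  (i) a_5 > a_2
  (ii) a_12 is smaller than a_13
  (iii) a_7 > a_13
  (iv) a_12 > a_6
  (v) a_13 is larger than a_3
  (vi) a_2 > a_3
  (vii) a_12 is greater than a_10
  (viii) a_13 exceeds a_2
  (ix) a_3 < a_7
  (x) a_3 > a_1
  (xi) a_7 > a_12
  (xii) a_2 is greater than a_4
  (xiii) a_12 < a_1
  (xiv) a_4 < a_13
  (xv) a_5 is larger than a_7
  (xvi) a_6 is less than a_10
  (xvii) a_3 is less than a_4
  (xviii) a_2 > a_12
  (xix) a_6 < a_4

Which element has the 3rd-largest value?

Piecing the relations together gives one ordering: a_6 < a_10 < a_12 < a_1 < a_3 < a_4 < a_2 < a_13 < a_7 < a_5.
The 3rd largest is a_13.

a_13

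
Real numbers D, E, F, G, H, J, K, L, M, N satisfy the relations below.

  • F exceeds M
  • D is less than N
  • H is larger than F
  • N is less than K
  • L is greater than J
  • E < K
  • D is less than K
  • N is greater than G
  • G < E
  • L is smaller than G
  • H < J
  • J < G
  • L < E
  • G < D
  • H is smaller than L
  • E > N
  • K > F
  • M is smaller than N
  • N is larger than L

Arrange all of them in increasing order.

M < F < H < J < L < G < D < N < E < K

The consecutive links are each given: M < F; F < H; H < J; J < L; L < G; G < D; D < N; N < E; E < K.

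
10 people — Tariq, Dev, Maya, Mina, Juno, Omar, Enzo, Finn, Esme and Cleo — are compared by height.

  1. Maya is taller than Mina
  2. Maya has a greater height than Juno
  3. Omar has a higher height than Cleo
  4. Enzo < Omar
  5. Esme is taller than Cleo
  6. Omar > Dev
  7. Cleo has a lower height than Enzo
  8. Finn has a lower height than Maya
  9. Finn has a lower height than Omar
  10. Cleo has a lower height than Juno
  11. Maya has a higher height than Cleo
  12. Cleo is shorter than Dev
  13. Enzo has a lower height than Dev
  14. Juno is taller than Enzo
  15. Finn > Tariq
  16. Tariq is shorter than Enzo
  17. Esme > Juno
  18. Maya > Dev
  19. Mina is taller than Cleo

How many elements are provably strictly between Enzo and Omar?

1

Chaining upward from Enzo reaches: Juno, Dev, Maya, Esme.
Chaining downward from Omar reaches: Tariq, Cleo, Finn, Dev.
Strictly between Enzo and Omar are those in both lists: Dev — 1 element.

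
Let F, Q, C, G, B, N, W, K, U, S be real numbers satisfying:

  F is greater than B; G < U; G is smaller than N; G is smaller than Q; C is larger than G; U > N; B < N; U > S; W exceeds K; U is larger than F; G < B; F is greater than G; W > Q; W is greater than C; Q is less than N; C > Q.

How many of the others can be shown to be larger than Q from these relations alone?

4

From Q the given relations immediately reach C, N, W.
From those, U — 4 in total.
No other element is forced above Q by the given relations, so the count is 4.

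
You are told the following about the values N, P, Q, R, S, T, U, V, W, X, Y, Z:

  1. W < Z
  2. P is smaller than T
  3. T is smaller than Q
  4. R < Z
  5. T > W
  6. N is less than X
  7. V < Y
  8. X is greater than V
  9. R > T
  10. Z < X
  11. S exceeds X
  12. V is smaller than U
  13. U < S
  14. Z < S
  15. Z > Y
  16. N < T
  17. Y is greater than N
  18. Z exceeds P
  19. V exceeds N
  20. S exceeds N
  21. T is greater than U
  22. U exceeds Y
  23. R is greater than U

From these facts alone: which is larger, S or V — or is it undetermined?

S

V < U and U < T give V < T.
Then T < R extends the chain to R.
With R < Z: V < U < T < R < Z.
Then Z < X extends the chain to X.
Then X < S extends the chain to S.
So S is larger.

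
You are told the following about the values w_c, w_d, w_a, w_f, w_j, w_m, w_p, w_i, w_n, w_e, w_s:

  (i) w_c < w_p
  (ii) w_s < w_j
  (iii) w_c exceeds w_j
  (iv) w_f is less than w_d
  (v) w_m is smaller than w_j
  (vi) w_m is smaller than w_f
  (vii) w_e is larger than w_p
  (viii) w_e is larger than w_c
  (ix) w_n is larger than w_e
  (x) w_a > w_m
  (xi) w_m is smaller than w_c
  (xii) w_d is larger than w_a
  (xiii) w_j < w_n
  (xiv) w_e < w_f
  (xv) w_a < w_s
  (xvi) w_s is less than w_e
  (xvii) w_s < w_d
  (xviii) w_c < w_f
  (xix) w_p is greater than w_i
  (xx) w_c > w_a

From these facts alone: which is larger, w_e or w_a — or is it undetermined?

Following the relations from w_a: w_a < w_s < w_j < w_c < w_e.
So w_e is larger.

w_e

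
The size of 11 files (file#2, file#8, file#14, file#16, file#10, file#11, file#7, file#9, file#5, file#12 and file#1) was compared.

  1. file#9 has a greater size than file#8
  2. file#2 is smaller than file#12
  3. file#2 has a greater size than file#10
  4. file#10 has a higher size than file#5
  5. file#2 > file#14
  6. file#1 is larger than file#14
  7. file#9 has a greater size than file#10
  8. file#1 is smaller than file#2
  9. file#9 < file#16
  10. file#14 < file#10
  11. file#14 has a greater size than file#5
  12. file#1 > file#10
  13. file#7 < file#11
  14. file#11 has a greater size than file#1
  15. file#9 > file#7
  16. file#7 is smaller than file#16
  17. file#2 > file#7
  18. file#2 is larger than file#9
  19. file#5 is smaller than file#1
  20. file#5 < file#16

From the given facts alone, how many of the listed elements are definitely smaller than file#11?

From file#11 the given relations immediately reach file#7, file#1.
From those, file#5, file#14, file#10 — 5 in total.
Nothing else is reachable below file#11; 5 in all.

5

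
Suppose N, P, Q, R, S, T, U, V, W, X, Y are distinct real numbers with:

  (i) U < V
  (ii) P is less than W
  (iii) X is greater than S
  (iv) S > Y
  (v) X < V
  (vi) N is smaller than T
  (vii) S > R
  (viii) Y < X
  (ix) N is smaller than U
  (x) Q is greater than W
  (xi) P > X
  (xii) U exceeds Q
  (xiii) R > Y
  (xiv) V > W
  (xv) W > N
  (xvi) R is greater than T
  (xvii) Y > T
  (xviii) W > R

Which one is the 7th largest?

S

Chaining the given pairs: N < T < Y < R < S < X < P < W < Q < U < V.
The 7th largest is S.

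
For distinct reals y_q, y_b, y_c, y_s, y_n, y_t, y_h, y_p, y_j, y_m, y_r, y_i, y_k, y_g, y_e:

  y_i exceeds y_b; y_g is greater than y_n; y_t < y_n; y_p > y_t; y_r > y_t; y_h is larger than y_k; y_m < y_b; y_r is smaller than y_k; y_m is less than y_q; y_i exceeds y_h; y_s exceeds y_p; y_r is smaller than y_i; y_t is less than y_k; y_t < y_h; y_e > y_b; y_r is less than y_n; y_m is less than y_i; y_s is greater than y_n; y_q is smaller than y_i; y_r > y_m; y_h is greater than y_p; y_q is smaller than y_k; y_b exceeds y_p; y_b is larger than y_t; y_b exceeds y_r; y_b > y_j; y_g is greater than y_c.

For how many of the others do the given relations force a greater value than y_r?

8

From y_r the given relations immediately reach y_n, y_k, y_b, y_i.
From those, y_g, y_e, y_s, y_h — 8 in total.
No other element is forced above y_r by the given relations, so the count is 8.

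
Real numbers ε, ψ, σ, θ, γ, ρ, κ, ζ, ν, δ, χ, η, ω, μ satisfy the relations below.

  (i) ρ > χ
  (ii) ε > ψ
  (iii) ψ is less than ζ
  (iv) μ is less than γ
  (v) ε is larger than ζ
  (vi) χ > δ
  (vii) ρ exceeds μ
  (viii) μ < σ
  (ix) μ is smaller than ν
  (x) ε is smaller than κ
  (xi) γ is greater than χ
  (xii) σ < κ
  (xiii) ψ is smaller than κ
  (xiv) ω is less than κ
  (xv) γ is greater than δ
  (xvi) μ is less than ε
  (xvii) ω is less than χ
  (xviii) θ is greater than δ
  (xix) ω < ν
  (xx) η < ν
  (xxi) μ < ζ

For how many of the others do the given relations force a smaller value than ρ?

4

From ρ the given relations immediately reach μ, χ.
From those, δ, ω — 4 in total.
Nothing else is reachable below ρ; 4 in all.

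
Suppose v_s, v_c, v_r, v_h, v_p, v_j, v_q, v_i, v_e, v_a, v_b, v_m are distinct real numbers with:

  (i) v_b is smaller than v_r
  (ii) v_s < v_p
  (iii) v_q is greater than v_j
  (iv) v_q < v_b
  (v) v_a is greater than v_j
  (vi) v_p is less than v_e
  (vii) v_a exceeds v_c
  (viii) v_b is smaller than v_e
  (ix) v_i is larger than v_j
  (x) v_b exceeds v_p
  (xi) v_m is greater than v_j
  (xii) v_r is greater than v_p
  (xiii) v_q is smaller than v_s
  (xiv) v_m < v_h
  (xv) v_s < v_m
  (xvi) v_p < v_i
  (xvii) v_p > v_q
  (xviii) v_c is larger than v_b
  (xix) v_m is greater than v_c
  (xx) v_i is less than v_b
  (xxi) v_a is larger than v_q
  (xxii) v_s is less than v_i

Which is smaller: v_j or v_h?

v_j

The relevant relations are v_j < v_q; v_q < v_s; v_s < v_p; v_p < v_i; v_i < v_b; v_b < v_c; v_c < v_m; v_m < v_h.
Together: v_j < v_q < v_s < v_p < v_i < v_b < v_c < v_m < v_h.
So v_j < v_h; v_j is the smaller of the two.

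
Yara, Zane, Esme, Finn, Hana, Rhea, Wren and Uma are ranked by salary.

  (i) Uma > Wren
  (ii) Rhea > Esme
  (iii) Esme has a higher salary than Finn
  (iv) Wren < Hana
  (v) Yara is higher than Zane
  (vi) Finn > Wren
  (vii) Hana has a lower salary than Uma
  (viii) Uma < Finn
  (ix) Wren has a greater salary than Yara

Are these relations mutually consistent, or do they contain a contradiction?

consistent

Every relation is compatible with Zane < Yara < Wren < Hana < Uma < Finn < Esme < Rhea; the set is consistent.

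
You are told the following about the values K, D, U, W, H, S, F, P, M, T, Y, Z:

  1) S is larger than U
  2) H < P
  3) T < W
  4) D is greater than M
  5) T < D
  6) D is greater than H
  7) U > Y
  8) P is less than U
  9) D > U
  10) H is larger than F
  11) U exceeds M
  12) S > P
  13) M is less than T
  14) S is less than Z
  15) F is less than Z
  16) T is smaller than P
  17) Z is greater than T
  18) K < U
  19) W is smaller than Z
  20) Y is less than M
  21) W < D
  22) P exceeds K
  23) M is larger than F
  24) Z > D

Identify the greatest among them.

F is not greatest since F < M; Y is not greatest since Y < M; M is not greatest since M < U; K is not greatest since K < P; T is not greatest since T < W; W is not greatest since W < D; H is not greatest since H < P; P is not greatest since P < S; U is not greatest since U < S; S is not greatest since S < Z; D is not greatest since D < Z.
Only Z has nothing above it, so Z is the greatest.

Z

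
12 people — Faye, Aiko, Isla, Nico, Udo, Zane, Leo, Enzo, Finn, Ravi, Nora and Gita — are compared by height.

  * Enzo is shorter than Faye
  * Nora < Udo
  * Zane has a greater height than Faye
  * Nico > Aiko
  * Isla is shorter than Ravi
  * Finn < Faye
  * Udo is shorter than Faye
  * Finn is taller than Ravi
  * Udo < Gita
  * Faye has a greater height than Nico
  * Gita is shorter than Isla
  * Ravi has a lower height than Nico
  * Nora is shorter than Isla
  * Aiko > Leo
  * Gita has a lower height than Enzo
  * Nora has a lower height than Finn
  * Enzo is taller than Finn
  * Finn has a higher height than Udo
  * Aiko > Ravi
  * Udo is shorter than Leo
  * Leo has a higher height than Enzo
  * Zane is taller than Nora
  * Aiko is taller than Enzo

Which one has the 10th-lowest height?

Nico

Chaining the given pairs: Nora < Udo < Gita < Isla < Ravi < Finn < Enzo < Leo < Aiko < Nico < Faye < Zane.
Counting 10 from the smallest end gives Nico.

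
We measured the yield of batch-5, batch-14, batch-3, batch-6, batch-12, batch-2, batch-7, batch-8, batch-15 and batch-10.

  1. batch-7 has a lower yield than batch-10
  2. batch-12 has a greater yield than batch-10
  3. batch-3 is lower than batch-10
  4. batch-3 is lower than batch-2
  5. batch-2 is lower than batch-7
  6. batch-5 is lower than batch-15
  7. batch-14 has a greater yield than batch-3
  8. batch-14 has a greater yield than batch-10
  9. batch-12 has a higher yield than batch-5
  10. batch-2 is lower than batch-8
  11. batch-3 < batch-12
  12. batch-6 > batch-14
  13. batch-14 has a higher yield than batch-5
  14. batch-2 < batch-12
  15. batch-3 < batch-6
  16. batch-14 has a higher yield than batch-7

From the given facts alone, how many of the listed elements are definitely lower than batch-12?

5

The elements the relations force below batch-12 are batch-3, batch-2, batch-7, batch-5, batch-10 — no chain reaches any other.
That is 5.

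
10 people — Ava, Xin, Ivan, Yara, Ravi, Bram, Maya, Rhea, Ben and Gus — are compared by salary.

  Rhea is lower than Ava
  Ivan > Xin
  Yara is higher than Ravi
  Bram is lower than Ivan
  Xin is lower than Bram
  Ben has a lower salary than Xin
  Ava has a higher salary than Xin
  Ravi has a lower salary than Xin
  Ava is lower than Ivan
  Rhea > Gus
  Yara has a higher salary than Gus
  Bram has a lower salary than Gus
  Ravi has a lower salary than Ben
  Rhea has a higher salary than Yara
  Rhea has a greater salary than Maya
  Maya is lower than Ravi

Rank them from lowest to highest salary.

Maya < Ravi < Ben < Xin < Bram < Gus < Yara < Rhea < Ava < Ivan

The consecutive links are each given: Maya < Ravi; Ravi < Ben; Ben < Xin; Xin < Bram; Bram < Gus; Gus < Yara; Yara < Rhea; Rhea < Ava; Ava < Ivan.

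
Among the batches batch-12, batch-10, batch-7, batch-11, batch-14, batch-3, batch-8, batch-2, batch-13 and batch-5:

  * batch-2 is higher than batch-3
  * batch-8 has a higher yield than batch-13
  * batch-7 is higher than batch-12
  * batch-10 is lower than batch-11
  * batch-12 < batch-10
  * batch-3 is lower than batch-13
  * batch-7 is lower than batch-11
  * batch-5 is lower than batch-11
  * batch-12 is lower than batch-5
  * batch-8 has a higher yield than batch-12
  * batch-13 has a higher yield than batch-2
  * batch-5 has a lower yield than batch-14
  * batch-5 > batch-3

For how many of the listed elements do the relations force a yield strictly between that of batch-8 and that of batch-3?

Chaining upward from batch-3 reaches: batch-5, batch-2, batch-14, batch-13, batch-11.
Chaining downward from batch-8 reaches: batch-12, batch-2, batch-13.
Strictly between batch-3 and batch-8 are those in both lists: batch-2, batch-13 — 2 elements.

2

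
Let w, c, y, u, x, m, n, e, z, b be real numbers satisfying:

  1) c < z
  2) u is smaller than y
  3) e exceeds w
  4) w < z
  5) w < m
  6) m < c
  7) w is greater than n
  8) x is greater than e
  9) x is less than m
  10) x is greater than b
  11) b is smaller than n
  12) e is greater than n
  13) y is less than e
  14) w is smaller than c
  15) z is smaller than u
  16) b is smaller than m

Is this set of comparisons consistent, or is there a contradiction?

We have c < z stated directly, yet also z < u < y < e < x < m < c by chaining the others — so z < c. Contradiction.

inconsistent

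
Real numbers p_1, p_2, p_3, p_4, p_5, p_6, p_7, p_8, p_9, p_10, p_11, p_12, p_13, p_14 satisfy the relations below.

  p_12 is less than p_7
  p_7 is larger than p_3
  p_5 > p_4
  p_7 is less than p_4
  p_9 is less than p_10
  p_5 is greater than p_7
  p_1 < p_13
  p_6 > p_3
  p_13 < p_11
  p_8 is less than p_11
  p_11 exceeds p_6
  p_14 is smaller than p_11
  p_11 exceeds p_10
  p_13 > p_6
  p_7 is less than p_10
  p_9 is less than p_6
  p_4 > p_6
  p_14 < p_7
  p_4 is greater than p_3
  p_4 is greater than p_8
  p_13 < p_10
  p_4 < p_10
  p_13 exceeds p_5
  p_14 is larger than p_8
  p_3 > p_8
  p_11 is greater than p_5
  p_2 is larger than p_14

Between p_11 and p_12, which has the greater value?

p_11

p_12 < p_7 and p_7 < p_4 give p_12 < p_4.
With p_4 < p_5: p_12 < p_7 < p_4 < p_5.
With p_5 < p_13: p_12 < p_7 < p_4 < p_5 < p_13.
Then p_13 < p_10 extends the chain to p_10.
With p_10 < p_11: p_12 < p_7 < p_4 < p_5 < p_13 < p_10 < p_11.
So p_12 < p_11; p_11 is the larger of the two.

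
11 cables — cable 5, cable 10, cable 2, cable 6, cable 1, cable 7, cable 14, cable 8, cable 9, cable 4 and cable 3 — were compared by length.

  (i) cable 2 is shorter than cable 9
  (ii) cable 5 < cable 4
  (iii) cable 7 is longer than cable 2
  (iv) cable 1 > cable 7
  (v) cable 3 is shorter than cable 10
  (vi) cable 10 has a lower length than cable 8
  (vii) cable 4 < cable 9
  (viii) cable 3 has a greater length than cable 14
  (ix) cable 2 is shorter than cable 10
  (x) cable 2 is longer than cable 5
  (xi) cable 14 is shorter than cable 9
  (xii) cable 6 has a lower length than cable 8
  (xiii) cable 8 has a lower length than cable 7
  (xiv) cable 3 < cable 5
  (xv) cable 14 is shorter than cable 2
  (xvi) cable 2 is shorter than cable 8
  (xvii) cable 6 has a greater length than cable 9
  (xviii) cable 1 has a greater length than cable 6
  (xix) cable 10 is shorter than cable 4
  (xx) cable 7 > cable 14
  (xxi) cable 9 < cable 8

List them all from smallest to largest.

cable 14 < cable 3 < cable 5 < cable 2 < cable 10 < cable 4 < cable 9 < cable 6 < cable 8 < cable 7 < cable 1

Each adjacent pair is fixed by a given relation: cable 14 < cable 3; cable 3 < cable 5; cable 5 < cable 2; cable 2 < cable 10; cable 10 < cable 4; cable 4 < cable 9; cable 9 < cable 6; cable 6 < cable 8; cable 8 < cable 7; cable 7 < cable 1. Chaining them end to end gives the full order.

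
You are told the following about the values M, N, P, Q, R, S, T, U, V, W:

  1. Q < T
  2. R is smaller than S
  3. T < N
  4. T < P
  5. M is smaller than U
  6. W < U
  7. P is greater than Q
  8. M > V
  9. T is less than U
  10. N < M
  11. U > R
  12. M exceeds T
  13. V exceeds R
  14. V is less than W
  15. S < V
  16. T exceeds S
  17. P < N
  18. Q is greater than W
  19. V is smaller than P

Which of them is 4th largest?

The consecutive relations fix a unique order: R < S < V < W < Q < T < P < N < M < U.
The 4th largest is P.

P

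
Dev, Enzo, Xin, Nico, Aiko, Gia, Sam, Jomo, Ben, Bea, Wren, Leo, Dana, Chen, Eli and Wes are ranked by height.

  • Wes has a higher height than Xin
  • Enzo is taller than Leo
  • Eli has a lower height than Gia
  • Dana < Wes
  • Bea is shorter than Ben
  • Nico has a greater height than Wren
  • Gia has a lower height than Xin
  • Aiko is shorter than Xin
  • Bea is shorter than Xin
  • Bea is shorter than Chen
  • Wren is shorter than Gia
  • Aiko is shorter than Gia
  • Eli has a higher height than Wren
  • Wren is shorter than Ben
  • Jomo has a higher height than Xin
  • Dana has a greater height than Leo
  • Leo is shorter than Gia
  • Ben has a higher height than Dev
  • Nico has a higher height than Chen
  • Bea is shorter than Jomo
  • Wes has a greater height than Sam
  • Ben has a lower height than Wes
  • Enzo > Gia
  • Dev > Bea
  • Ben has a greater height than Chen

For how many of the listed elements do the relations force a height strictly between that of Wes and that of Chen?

1

The relations place Chen below Wes. An element lies strictly between them when it is forced above Chen and also forced below Wes.
Above Chen: {Nico, Ben}. Below Wes: {Wren, Bea, Aiko, Eli, Leo, Dev, Dana, Gia, Ben, Xin, Sam}.
Intersection: {Ben} — 1.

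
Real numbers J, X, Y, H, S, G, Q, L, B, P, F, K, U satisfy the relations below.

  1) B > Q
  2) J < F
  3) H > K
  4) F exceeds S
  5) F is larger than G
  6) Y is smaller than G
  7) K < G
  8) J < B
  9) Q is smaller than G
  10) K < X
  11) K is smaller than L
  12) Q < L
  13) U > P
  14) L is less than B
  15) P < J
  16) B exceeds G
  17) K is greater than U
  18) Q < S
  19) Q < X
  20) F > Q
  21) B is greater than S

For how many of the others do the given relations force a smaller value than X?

4

From X the given relations immediately reach Q, K.
From those, U — 3 in total.
From those, P — 4 in total.
No other element is forced below X by the given relations, so the count is 4.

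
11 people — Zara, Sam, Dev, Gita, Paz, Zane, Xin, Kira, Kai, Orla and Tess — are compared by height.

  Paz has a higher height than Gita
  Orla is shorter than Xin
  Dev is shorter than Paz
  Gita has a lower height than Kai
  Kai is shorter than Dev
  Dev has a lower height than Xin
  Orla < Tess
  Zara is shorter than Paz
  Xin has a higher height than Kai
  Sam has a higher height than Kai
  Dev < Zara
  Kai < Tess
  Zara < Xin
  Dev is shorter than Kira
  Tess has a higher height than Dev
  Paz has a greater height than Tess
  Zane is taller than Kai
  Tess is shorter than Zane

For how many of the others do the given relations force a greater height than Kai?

8

Directly above Kai: Dev, Tess, Zane, Sam, Xin.
One step further: Kira, Zara, Paz (8 so far).
No other element is forced above Kai by the given relations, so the count is 8.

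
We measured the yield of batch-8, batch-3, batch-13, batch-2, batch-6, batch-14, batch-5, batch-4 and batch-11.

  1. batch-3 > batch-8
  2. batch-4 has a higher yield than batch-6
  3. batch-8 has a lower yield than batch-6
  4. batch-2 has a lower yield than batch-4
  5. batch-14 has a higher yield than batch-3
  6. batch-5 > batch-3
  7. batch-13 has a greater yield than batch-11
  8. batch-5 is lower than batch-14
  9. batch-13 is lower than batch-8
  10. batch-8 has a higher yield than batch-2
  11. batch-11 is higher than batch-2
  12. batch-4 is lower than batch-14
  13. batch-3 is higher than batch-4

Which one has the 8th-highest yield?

batch-11

Chaining the given pairs: batch-2 < batch-11 < batch-13 < batch-8 < batch-6 < batch-4 < batch-3 < batch-5 < batch-14.
The 8th largest is batch-11.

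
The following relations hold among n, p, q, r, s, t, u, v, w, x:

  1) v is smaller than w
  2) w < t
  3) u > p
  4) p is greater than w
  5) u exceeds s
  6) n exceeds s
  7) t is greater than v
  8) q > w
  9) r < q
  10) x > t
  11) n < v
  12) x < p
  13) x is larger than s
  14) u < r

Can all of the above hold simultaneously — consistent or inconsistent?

consistent

The single ordering s < n < v < w < t < x < p < u < r < q satisfies every listed relation, so no contradiction arises.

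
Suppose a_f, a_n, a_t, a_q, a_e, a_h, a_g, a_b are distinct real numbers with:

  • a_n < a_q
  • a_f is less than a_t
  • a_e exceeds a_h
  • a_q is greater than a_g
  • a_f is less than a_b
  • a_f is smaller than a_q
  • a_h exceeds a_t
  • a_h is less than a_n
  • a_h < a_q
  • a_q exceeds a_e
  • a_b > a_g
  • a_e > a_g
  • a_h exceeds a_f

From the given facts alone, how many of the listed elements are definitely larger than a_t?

4

Directly above a_t: a_h.
One step further: a_n, a_e, a_q (4 so far).
Nothing else is reachable above a_t; 4 in all.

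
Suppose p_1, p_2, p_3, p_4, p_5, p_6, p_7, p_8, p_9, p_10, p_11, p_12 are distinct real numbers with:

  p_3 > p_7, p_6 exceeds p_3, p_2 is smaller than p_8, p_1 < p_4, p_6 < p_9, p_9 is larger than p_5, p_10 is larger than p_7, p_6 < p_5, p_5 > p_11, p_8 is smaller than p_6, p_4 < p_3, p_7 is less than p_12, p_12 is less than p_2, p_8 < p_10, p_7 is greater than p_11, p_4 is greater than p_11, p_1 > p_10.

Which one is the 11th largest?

p_7

Chaining the given pairs: p_11 < p_7 < p_12 < p_2 < p_8 < p_10 < p_1 < p_4 < p_3 < p_6 < p_5 < p_9.
The 11th largest is p_7.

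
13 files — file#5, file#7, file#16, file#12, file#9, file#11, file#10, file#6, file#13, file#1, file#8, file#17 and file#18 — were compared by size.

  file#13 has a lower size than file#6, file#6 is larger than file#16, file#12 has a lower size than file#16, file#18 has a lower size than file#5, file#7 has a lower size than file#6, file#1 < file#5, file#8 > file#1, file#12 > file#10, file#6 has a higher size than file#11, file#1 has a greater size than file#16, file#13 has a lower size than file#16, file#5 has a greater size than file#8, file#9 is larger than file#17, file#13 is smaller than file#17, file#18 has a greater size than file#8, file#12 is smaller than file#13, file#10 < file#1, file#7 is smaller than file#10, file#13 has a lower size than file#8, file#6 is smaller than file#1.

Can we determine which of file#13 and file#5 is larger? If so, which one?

file#5

file#13 < file#16 < file#6 < file#1 < file#8 < file#18 < file#5, by transitivity through file#16, file#6, file#1, file#8, file#18.
So file#5 is larger.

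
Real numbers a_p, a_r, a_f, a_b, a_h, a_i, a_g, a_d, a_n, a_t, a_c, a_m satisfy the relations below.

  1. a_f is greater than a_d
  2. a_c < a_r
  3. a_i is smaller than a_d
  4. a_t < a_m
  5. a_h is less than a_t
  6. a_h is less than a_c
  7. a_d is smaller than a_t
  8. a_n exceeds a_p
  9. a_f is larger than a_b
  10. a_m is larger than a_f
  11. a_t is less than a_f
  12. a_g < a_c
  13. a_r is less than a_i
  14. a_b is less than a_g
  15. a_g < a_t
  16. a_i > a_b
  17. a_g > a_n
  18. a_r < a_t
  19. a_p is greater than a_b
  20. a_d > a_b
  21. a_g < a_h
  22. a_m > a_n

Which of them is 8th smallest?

a_i

The consecutive relations fix a unique order: a_b < a_p < a_n < a_g < a_h < a_c < a_r < a_i < a_d < a_t < a_f < a_m.
The 8th smallest is a_i.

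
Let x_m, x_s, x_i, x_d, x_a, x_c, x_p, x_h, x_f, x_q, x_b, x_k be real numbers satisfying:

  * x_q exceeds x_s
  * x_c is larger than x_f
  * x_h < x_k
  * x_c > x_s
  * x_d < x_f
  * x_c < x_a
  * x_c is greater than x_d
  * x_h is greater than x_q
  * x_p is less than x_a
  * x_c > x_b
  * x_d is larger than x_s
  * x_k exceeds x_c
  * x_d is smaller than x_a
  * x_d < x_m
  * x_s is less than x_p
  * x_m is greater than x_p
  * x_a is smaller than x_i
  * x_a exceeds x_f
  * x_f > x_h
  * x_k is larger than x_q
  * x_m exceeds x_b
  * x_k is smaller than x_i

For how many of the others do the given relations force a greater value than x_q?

6

Directly above x_q: x_h, x_k.
One step further: x_f, x_i (4 so far).
One step further: x_c, x_a (6 so far).
Nothing else is reachable above x_q; 6 in all.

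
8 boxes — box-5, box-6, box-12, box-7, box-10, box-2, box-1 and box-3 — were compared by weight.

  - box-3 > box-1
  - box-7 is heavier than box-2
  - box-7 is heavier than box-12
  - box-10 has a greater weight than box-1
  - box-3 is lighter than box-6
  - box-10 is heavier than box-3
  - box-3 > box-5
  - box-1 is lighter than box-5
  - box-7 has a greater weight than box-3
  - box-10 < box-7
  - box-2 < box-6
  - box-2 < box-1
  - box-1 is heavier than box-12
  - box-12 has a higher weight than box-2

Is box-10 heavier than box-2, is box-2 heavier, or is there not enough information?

Following the relations from box-2: box-2 < box-12 < box-1 < box-5 < box-3 < box-10.
So box-10 is heavier.

box-10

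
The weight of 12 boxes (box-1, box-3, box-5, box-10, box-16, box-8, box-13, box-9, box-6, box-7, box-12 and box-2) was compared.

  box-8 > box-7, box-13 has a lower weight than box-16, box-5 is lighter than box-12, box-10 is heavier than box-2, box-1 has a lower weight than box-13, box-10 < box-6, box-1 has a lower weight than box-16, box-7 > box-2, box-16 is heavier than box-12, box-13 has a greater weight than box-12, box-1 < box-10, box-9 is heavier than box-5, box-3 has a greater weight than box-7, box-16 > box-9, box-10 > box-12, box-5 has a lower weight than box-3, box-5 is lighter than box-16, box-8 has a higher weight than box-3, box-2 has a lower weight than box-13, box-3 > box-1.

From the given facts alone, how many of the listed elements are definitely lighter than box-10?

4

Directly below box-10: box-12, box-2, box-1.
One step further: box-5 (4 so far).
No other element is forced below box-10 by the given relations, so the count is 4.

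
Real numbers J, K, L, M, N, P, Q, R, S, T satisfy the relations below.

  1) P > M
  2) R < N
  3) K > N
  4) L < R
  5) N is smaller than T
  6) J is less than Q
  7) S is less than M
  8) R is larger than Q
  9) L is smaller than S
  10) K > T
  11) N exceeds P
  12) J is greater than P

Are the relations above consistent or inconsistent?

consistent

Every relation is compatible with L < S < M < P < J < Q < R < N < T < K; the set is consistent.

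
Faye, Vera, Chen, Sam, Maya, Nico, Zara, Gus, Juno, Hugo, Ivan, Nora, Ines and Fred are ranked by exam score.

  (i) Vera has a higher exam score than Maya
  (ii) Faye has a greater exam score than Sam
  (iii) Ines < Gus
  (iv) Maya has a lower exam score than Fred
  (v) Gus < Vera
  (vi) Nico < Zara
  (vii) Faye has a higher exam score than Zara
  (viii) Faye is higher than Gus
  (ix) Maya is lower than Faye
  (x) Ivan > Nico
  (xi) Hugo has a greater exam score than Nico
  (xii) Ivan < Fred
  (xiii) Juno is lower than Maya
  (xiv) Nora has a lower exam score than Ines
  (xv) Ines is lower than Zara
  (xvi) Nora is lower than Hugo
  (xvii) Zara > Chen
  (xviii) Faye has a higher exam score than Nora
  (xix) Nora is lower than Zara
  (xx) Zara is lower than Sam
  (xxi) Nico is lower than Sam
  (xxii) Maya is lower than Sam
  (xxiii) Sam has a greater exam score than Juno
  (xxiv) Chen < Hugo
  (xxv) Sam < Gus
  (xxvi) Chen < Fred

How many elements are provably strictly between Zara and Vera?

The relations place Zara below Vera. An element lies strictly between them when it is forced above Zara and also forced below Vera.
Above Zara: {Sam, Gus, Faye}. Below Vera: {Chen, Nora, Ines, Juno, Maya, Nico, Sam, Gus}.
Intersection: {Sam, Gus} — 2.

2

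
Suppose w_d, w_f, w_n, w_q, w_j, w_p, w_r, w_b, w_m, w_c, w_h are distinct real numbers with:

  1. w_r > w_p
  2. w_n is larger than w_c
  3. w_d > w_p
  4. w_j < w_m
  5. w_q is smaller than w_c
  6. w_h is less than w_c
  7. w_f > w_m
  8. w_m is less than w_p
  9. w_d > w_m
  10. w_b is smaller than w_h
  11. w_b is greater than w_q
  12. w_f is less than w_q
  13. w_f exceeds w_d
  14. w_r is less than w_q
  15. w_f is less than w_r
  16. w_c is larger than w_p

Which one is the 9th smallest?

The consecutive relations fix a unique order: w_j < w_m < w_p < w_d < w_f < w_r < w_q < w_b < w_h < w_c < w_n.
Counting 9 from the smallest end gives w_h.

w_h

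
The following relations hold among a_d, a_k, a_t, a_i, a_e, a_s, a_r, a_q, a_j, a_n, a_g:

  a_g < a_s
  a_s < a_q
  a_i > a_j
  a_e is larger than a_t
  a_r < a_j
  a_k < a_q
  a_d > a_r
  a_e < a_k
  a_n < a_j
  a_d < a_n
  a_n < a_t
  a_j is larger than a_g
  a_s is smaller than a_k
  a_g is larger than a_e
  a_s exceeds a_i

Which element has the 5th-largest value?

Piecing the relations together gives one ordering: a_r < a_d < a_n < a_t < a_e < a_g < a_j < a_i < a_s < a_k < a_q.
Counting 5 from the largest end gives a_j.

a_j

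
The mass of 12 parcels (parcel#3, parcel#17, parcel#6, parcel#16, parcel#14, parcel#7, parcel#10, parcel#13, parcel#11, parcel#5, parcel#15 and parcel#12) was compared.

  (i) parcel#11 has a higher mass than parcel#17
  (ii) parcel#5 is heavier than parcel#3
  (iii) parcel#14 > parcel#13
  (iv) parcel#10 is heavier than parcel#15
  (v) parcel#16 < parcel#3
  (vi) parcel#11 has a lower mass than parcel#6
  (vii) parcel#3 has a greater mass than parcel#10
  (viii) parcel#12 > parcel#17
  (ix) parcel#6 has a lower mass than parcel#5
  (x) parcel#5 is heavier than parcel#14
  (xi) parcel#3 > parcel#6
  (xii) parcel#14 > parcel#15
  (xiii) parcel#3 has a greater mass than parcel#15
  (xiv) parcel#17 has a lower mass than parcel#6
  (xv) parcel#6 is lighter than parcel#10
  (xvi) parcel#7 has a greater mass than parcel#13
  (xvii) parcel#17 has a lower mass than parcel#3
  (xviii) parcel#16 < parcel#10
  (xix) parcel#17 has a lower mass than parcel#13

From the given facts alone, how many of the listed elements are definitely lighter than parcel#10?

From parcel#10 the given relations immediately reach parcel#15, parcel#16, parcel#6.
From those, parcel#17, parcel#11 — 5 in total.
No other element is forced below parcel#10 by the given relations, so the count is 5.

5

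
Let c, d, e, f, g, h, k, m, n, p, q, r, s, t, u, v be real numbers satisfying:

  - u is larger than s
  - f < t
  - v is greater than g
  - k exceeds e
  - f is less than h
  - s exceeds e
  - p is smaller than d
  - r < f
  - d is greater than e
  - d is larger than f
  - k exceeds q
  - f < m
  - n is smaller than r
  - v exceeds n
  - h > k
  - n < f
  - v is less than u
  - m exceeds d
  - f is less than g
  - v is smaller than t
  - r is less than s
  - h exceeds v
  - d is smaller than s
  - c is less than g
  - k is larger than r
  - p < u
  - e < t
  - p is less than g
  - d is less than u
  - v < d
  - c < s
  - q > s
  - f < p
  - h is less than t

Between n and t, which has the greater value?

t

n < r and r < f give n < f.
With f < p: n < r < f < p.
Then p < g extends the chain to g.
With g < v: n < r < f < p < g < v.
With v < d: n < r < f < p < g < v < d.
With d < s: n < r < f < p < g < v < d < s.
With s < q: n < r < f < p < g < v < d < s < q.
With q < k: n < r < f < p < g < v < d < s < q < k.
With k < h: n < r < f < p < g < v < d < s < q < k < h.
Then h < t extends the chain to t.
So n < t; t is the larger of the two.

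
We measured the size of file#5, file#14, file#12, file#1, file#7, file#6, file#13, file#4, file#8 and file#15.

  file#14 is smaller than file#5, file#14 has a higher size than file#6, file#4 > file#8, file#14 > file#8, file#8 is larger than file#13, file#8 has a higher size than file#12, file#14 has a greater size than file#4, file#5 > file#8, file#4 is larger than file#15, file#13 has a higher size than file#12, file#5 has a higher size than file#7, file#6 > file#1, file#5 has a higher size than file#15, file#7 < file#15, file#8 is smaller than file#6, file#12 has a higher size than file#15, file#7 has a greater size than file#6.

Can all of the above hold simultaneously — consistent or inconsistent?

We have file#8 < file#6 stated directly, yet also file#6 < file#7 < file#15 < file#12 < file#13 < file#8 by chaining the others — so file#6 < file#8. Contradiction.

inconsistent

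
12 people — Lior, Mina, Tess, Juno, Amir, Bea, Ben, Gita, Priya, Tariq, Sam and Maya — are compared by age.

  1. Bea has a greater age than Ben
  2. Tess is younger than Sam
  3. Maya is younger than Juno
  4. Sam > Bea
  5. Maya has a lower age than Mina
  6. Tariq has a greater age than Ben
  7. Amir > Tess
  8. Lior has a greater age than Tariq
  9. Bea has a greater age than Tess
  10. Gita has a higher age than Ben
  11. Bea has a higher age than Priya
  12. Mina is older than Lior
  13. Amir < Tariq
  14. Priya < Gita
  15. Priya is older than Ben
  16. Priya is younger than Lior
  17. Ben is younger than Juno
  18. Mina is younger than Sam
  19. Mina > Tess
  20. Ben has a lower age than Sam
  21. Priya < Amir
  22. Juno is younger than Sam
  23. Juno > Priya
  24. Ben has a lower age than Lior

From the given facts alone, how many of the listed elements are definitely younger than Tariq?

Directly below Tariq: Ben, Amir.
One step further: Tess, Priya (4 so far).
No other element is forced below Tariq by the given relations, so the count is 4.

4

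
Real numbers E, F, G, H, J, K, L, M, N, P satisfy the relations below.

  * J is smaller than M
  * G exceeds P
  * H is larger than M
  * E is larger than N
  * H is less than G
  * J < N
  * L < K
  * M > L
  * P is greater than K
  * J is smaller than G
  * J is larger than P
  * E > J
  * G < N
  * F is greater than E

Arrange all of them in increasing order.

Each adjacent pair is fixed by a given relation: L < K; K < P; P < J; J < M; M < H; H < G; G < N; N < E; E < F. Chaining them end to end gives the full order.

L < K < P < J < M < H < G < N < E < F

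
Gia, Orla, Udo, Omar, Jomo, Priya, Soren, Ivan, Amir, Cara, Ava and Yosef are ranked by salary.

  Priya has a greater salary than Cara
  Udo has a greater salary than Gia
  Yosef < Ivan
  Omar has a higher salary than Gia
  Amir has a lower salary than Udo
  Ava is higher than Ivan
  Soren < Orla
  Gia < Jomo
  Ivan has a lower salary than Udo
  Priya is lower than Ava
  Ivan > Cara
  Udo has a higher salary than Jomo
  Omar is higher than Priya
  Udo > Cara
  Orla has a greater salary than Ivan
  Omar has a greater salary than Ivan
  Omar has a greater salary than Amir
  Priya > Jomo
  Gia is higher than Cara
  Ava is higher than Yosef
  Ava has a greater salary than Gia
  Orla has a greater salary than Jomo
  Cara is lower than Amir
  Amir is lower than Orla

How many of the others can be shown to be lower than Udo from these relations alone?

Directly below Udo: Cara, Amir, Gia, Jomo, Ivan.
One step further: Yosef (6 so far).
Nothing else is reachable below Udo; 6 in all.

6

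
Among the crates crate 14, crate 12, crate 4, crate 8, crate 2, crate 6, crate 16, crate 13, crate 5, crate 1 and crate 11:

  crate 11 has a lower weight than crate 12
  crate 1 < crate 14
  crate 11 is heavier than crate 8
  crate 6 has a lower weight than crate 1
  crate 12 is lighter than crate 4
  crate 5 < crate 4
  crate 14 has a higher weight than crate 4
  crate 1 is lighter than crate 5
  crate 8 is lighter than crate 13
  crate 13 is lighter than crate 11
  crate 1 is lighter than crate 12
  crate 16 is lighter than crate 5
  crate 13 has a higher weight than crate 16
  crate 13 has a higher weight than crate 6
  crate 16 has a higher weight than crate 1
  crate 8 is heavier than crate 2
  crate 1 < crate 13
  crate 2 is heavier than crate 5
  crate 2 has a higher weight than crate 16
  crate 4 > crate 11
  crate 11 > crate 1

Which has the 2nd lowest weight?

crate 1

The consecutive relations fix a unique order: crate 6 < crate 1 < crate 16 < crate 5 < crate 2 < crate 8 < crate 13 < crate 11 < crate 12 < crate 4 < crate 14.
The 2nd smallest is crate 1.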